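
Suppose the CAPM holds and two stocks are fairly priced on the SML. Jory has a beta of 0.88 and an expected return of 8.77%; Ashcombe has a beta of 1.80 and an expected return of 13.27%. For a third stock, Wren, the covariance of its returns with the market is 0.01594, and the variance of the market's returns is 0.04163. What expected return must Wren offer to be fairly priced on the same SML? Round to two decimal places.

6.34%

MRP = (13.27% − 8.77%) / (1.80 − 0.88) = 4.8913%
R_f = 8.77% − 0.88 × 4.8913% = 4.4657%
β_Wren = Cov / Var(R_m) = 0.01594 / 0.04163 = 0.3829
E(R_Wren) = R_f + β × MRP = 4.4657% + 0.3829 × 4.8913% = 6.34%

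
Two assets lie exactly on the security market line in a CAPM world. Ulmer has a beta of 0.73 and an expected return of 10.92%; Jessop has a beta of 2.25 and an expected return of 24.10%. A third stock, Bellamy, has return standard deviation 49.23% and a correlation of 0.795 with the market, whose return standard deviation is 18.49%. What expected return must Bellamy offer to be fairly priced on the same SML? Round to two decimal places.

22.94%

MRP = (24.10% − 10.92%) / (2.25 − 0.73) = 8.6711%
R_f = 10.92% − 0.73 × 8.6711% = 4.5901%
β_Bellamy = ρ·σ_i/σ_m = 0.795 × 49.23 / 18.49 = 2.1167
E(R_Bellamy) = R_f + β × MRP = 4.5901% + 2.1167 × 8.6711% = 22.94%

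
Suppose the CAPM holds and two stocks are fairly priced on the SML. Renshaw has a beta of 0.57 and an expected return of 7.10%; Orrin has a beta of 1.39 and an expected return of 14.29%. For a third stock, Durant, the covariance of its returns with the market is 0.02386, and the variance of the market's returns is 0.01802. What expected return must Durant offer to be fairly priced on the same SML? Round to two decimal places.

MRP = (14.29% − 7.10%) / (1.39 − 0.57) = 8.7683%
R_f = 7.10% − 0.57 × 8.7683% = 2.1021%
β_Durant = Cov / Var(R_m) = 0.02386 / 0.01802 = 1.3241
E(R_Durant) = R_f + β × MRP = 2.1021% + 1.3241 × 8.7683% = 13.71%

13.71%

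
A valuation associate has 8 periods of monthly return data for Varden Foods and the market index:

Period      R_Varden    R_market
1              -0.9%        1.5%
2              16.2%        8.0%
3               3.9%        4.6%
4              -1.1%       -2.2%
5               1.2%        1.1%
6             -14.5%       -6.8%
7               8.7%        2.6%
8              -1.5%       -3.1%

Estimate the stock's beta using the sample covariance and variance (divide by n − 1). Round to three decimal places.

1.758

Mean R_i = (-0.9 + 16.2 + 3.9 − 1.1 + 1.2 − 14.5 + 8.7 − 1.5) / 8 = 1.5000%
Mean R_m = (1.5 + 8.0 + 4.6 − 2.2 + 1.1 − 6.8 + 2.6 − 3.1) / 8 = 0.7125%
Σ(R_i − R̄_i)(R_m − R̄_m) = 267.2500  ⇒  Cov = 267.2500 / 7 = 38.1786
Σ(R_m − R̄_m)² = 152.0088  ⇒  Var(R_m) = 152.0088 / 7 = 21.7155
β = Cov / Var(R_m) = 38.1786 / 21.7155 = 1.7581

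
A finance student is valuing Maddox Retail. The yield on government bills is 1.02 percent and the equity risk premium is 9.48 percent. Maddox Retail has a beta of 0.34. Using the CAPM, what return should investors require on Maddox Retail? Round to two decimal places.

E(R) = R_f + β × MRP = 1.02% + 0.34 × 9.48% = 4.24%

4.24%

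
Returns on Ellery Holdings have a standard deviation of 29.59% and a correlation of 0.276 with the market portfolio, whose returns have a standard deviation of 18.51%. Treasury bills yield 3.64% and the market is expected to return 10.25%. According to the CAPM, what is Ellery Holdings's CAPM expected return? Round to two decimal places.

β = ρ × σ_i / σ_m = 0.276 × 29.59% / 18.51% = 0.4412
MRP = 10.25% − 3.64% = 6.61%
E(R) = 3.64% + 0.4412 × 6.61% = 6.56%

6.56%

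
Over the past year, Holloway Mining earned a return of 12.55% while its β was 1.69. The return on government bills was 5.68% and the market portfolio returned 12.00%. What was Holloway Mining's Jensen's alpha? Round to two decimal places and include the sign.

Market excess return = 12.00% − 5.68% = 6.32%
CAPM benchmark = R_f + β(R_m − R_f) = 5.68% + 1.69 × 6.32% = 16.3608%
α = actual − benchmark = 12.55% − 16.3608% = -3.81%

-3.81%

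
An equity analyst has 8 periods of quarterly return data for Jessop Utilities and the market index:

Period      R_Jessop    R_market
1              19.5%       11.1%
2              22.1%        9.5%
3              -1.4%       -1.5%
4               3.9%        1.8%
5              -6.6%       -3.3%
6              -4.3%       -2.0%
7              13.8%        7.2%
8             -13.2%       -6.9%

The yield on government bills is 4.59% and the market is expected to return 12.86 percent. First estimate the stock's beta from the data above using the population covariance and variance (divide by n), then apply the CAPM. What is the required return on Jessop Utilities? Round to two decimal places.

Mean R_i = (19.5 + 22.1 − 1.4 + 3.9 − 6.6 − 4.3 + 13.8 − 13.2) / 8 = 4.2250%
Mean R_m = (11.1 + 9.5 − 1.5 + 1.8 − 3.3 − 2.0 + 7.2 − 6.9) / 8 = 1.9875%
Σ(R_i − R̄_i)(R_m − R̄_m) = 589.1625  ⇒  Cov = 589.1625 / 8 = 73.6453
Σ(R_m − R̄_m)² = 301.6888  ⇒  Var(R_m) = 301.6888 / 8 = 37.7111
β = Cov / Var(R_m) = 73.6453 / 37.7111 = 1.9529
MRP = 12.86% − 4.59% = 8.27%
E(R) = R_f + β × MRP = 4.59% + 1.9529 × 8.27% = 20.74%

20.74%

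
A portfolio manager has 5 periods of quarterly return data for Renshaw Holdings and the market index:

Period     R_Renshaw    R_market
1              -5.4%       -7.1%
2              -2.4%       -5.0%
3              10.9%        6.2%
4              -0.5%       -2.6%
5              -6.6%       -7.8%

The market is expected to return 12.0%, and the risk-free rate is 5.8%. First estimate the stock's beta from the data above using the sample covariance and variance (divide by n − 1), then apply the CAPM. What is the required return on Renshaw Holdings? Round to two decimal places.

13.42%

Mean R_i = (-5.4 − 2.4 + 10.9 − 0.5 − 6.6) / 5 = -0.8000%
Mean R_m = (-7.1 − 5.0 + 6.2 − 2.6 − 7.8) / 5 = -3.2600%
Σ(R_i − R̄_i)(R_m − R̄_m) = 157.6600  ⇒  Cov = 157.6600 / 4 = 39.4150
Σ(R_m − R̄_m)² = 128.3120  ⇒  Var(R_m) = 128.3120 / 4 = 32.0780
β = Cov / Var(R_m) = 39.4150 / 32.0780 = 1.2287
MRP = 12.0% − 5.8% = 6.20%
E(R) = R_f + β × MRP = 5.8% + 1.2287 × 6.2% = 13.42%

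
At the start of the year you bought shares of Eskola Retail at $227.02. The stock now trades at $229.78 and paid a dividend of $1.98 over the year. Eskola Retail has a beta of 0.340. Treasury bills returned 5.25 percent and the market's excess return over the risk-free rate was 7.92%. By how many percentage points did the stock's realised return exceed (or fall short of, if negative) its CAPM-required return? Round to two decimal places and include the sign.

-5.85%

Realised HPR = (P1 + D1 − P0) / P0 = (229.78 + 1.98 − 227.02) / 227.02 = 4.74 / 227.02 = 2.0879%
CAPM required = R_f + β·MRP = 5.25% + 0.340 × 7.92% = 7.94280%
α = realised − required = 2.0879% − 7.94280% = -5.85%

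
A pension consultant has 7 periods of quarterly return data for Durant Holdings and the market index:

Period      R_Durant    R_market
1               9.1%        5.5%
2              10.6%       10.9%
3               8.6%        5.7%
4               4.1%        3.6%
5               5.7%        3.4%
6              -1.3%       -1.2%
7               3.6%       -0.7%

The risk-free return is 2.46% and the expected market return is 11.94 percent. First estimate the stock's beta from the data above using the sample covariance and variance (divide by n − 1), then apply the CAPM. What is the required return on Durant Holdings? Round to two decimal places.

Mean R_i = (9.1 + 10.6 + 8.6 + 4.1 + 5.7 − 1.3 + 3.6) / 7 = 5.7714%
Mean R_m = (5.5 + 10.9 + 5.7 + 3.6 + 3.4 − 1.2 − 0.7) / 7 = 3.8857%
Σ(R_i − R̄_i)(R_m − R̄_m) = 90.8071  ⇒  Cov = 90.8071 / 6 = 15.1345
Σ(R_m − R̄_m)² = 102.3086  ⇒  Var(R_m) = 102.3086 / 6 = 17.0514
β = Cov / Var(R_m) = 15.1345 / 17.0514 = 0.8876
MRP = 11.94% − 2.46% = 9.48%
E(R) = R_f + β × MRP = 2.46% + 0.8876 × 9.48% = 10.87%

10.87%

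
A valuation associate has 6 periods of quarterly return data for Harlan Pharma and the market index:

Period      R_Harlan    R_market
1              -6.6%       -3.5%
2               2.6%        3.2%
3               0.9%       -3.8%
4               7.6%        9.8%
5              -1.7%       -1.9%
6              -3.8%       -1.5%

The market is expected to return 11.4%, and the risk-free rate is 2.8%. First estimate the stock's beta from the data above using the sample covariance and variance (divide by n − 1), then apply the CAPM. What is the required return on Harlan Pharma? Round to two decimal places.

9.77%

Mean R_i = (-6.6 + 2.6 + 0.9 + 7.6 − 1.7 − 3.8) / 6 = -0.1667%
Mean R_m = (-3.5 + 3.2 − 3.8 + 9.8 − 1.9 − 1.5) / 6 = 0.3833%
Σ(R_i − R̄_i)(R_m − R̄_m) = 111.7933  ⇒  Cov = 111.7933 / 5 = 22.3587
Σ(R_m − R̄_m)² = 137.9483  ⇒  Var(R_m) = 137.9483 / 5 = 27.5897
β = Cov / Var(R_m) = 22.3587 / 27.5897 = 0.8104
MRP = 11.4% − 2.8% = 8.60%
E(R) = R_f + β × MRP = 2.8% + 0.8104 × 8.6% = 9.77%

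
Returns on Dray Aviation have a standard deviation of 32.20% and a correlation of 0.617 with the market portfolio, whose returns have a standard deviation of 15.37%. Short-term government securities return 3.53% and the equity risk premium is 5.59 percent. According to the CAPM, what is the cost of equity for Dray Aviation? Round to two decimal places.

10.76%

β = ρ × σ_i / σ_m = 0.617 × 32.20% / 15.37% = 1.2926
E(R) = 3.53% + 1.2926 × 5.59% = 10.76%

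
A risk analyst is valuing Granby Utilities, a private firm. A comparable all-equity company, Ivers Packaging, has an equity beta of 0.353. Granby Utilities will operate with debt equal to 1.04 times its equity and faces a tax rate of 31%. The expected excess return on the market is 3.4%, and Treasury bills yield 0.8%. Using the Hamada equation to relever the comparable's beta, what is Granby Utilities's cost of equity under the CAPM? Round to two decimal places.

β_L = β_U × [1 + (1 − t)(D/E)] = 0.353 × [1 + (1 − 0.31) × 1.04]
    = 0.353 × [1 + 0.69 × 1.04] = 0.353 × 1.7176 = 0.6063
E(R) = R_f + β_L × MRP = 0.8% + 0.6063 × 3.4% = 2.86%

2.86%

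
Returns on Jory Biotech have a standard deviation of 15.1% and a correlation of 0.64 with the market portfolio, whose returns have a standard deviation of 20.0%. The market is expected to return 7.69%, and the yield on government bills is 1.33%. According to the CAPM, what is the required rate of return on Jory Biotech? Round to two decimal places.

β = ρ × σ_i / σ_m = 0.64 × 15.1% / 20.0% = 0.4832
MRP = 7.69% − 1.33% = 6.36%
E(R) = 1.33% + 0.4832 × 6.36% = 4.40%

4.40%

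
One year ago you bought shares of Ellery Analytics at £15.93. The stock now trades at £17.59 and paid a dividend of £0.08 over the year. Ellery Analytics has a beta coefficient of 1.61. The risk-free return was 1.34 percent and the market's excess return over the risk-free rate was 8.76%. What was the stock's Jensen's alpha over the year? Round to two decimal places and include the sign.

Realised HPR = (P1 + D1 − P0) / P0 = (17.59 + 0.08 − 15.93) / 15.93 = 1.74 / 15.93 = 10.9228%
CAPM required = R_f + β·MRP = 1.34% + 1.61 × 8.76% = 15.4436%
α = realised − required = 10.9228% − 15.4436% = -4.52%

-4.52%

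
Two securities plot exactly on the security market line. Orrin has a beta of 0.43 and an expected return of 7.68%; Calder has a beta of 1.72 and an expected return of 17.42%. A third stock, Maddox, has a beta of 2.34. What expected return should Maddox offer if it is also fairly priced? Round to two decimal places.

22.10%

MRP (SML slope) = (17.42% − 7.68%) / (1.72 − 0.43) = 9.74% / 1.29 = 7.5504%
R_f (intercept) = 7.68% − 0.43 × 7.5504% = 4.4333%
E(R_Maddox) = R_f + β × MRP = 4.4333% + 2.34 × 7.5504% = 22.10%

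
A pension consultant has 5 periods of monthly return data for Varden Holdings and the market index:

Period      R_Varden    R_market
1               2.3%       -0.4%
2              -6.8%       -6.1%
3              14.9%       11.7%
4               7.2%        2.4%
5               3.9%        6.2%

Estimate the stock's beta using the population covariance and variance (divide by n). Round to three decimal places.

1.092

Mean R_i = (2.3 − 6.8 + 14.9 + 7.2 + 3.9) / 5 = 4.3000%
Mean R_m = (-0.4 − 6.1 + 11.7 + 2.4 + 6.2) / 5 = 2.7600%
Σ(R_i − R̄_i)(R_m − R̄_m) = 197.0100  ⇒  Cov = 197.0100 / 5 = 39.4020
Σ(R_m − R̄_m)² = 180.3720  ⇒  Var(R_m) = 180.3720 / 5 = 36.0744
β = Cov / Var(R_m) = 39.4020 / 36.0744 = 1.0922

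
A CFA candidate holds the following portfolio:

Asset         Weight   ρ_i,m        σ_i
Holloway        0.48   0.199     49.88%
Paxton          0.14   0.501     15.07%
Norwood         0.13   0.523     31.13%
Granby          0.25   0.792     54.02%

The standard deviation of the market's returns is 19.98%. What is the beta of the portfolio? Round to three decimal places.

β_Holloway = 0.199 × 49.88% / 19.98% = 0.4968
β_Paxton = 0.501 × 15.07% / 19.98% = 0.3779
β_Norwood = 0.523 × 31.13% / 19.98% = 0.8149
β_Granby = 0.792 × 54.02% / 19.98% = 2.1413
β_P = Σ w_i β_i = 0.48×0.4968 + 0.14×0.3779 + 0.13×0.8149 + 0.25×2.1413 = 0.9326

0.933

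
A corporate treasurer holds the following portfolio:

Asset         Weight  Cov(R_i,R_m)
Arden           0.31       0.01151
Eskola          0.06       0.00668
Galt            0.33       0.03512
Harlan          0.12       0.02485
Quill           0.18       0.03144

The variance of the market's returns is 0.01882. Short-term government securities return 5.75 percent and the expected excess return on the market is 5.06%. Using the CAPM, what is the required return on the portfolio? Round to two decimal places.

12.26%

β_Arden = 0.01151 / 0.01882 = 0.6116
β_Eskola = 0.00668 / 0.01882 = 0.3549
β_Galt = 0.03512 / 0.01882 = 1.8661
β_Harlan = 0.02485 / 0.01882 = 1.3204
β_Quill = 0.03144 / 0.01882 = 1.6706
β_P = Σ w_i β_i = 0.31×0.6116 + 0.06×0.3549 + 0.33×1.8661 + 0.12×1.3204 + 0.18×1.6706 = 1.2859
E(R_P) = R_f + β_P × MRP = 5.75% + 1.2859 × 5.06% = 12.26%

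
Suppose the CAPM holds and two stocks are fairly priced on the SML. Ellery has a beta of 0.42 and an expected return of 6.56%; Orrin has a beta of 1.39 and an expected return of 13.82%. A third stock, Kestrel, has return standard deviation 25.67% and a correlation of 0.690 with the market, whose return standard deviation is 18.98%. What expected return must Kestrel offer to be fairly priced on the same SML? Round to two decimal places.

10.40%

MRP = (13.82% − 6.56%) / (1.39 − 0.42) = 7.4845%
R_f = 6.56% − 0.42 × 7.4845% = 3.4165%
β_Kestrel = ρ·σ_i/σ_m = 0.690 × 25.67 / 18.98 = 0.9332
E(R_Kestrel) = R_f + β × MRP = 3.4165% + 0.9332 × 7.4845% = 10.40%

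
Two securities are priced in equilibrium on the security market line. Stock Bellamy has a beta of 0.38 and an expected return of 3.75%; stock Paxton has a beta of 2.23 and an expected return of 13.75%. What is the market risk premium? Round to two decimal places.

Both satisfy E(R) = R_f + β·MRP, so the slope of the SML is
MRP = (13.75% − 3.75%) / (2.23 − 0.38) = 10.00% / 1.85 = 5.4054%

5.41%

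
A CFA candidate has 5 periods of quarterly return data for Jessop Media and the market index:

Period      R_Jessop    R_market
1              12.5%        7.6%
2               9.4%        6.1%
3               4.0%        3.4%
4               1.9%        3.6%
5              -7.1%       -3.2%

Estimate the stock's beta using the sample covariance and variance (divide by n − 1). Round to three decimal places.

1.797

Mean R_i = (12.5 + 9.4 + 4.0 + 1.9 − 7.1) / 5 = 4.1400%
Mean R_m = (7.6 + 6.1 + 3.4 + 3.6 − 3.2) / 5 = 3.5000%
Σ(R_i − R̄_i)(R_m − R̄_m) = 123.0500  ⇒  Cov = 123.0500 / 4 = 30.7625
Σ(R_m − R̄_m)² = 68.4800  ⇒  Var(R_m) = 68.4800 / 4 = 17.1200
β = Cov / Var(R_m) = 30.7625 / 17.1200 = 1.7969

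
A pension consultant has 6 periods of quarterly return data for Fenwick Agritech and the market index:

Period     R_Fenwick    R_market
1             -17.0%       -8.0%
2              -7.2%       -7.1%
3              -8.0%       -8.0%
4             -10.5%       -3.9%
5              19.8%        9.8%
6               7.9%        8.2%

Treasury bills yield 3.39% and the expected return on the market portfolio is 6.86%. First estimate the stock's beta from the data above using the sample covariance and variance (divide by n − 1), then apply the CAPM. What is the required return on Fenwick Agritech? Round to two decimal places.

Mean R_i = (-17.0 − 7.2 − 8.0 − 10.5 + 19.8 + 7.9) / 6 = -2.5000%
Mean R_m = (-8.0 − 7.1 − 8.0 − 3.9 + 9.8 + 8.2) / 6 = -1.5000%
Σ(R_i − R̄_i)(R_m − R̄_m) = 528.3900  ⇒  Cov = 528.3900 / 5 = 105.6780
Σ(R_m − R̄_m)² = 343.4000  ⇒  Var(R_m) = 343.4000 / 5 = 68.6800
β = Cov / Var(R_m) = 105.6780 / 68.6800 = 1.5387
MRP = 6.86% − 3.39% = 3.47%
E(R) = R_f + β × MRP = 3.39% + 1.5387 × 3.47% = 8.73%

8.73%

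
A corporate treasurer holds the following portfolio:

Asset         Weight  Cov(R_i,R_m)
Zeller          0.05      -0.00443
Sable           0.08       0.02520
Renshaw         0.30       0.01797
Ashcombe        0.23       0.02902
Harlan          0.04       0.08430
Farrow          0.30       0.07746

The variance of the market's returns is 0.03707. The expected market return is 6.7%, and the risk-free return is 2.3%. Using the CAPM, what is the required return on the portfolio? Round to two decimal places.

β_Zeller = -0.00443 / 0.03707 = -0.1195
β_Sable = 0.02520 / 0.03707 = 0.6798
β_Renshaw = 0.01797 / 0.03707 = 0.4848
β_Ashcombe = 0.02902 / 0.03707 = 0.7828
β_Harlan = 0.08430 / 0.03707 = 2.2741
β_Farrow = 0.07746 / 0.03707 = 2.0896
β_P = Σ w_i β_i = 0.05×-0.1195 + 0.08×0.6798 + 0.30×0.4848 + 0.23×0.7828 + 0.04×2.2741 + 0.30×2.0896 = 1.0917
MRP = 6.7% − 2.3% = 4.40%
E(R_P) = R_f + β_P × MRP = 2.3% + 1.0917 × 4.4% = 7.10%

7.10%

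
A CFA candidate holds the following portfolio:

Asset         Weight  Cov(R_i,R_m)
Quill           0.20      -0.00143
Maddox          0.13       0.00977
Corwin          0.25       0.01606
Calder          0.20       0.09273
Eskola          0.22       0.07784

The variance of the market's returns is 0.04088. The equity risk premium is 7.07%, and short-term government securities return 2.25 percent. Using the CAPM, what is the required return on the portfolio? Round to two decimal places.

9.28%

β_Quill = -0.00143 / 0.04088 = -0.0350
β_Maddox = 0.00977 / 0.04088 = 0.2390
β_Corwin = 0.01606 / 0.04088 = 0.3929
β_Calder = 0.09273 / 0.04088 = 2.2683
β_Eskola = 0.07784 / 0.04088 = 1.9041
β_P = Σ w_i β_i = 0.20×-0.0350 + 0.13×0.2390 + 0.25×0.3929 + 0.20×2.2683 + 0.22×1.9041 = 0.9949
E(R_P) = R_f + β_P × MRP = 2.25% + 0.9949 × 7.07% = 9.28%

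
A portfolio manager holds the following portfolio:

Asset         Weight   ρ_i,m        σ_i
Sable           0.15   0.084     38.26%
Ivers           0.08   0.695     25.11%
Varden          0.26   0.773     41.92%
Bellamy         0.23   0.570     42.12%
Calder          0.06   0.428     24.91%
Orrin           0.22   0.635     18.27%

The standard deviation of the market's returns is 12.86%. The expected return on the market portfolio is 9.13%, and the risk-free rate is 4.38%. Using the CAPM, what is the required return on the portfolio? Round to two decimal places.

β_Sable = 0.084 × 38.26% / 12.86% = 0.2499
β_Ivers = 0.695 × 25.11% / 12.86% = 1.3570
β_Varden = 0.773 × 41.92% / 12.86% = 2.5198
β_Bellamy = 0.570 × 42.12% / 12.86% = 1.8669
β_Calder = 0.428 × 24.91% / 12.86% = 0.8290
β_Orrin = 0.635 × 18.27% / 12.86% = 0.9021
β_P = Σ w_i β_i = 0.15×0.2499 + 0.08×1.3570 + 0.26×2.5198 + 0.23×1.8669 + 0.06×0.8290 + 0.22×0.9021 = 1.4788
MRP = 9.13% − 4.38% = 4.75%
E(R_P) = R_f + β_P × MRP = 4.38% + 1.4788 × 4.75% = 11.40%

11.40%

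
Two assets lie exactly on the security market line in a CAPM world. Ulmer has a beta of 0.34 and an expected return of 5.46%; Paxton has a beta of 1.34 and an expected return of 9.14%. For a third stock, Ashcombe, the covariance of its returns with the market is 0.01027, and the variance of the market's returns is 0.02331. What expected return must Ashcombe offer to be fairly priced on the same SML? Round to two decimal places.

MRP = (9.14% − 5.46%) / (1.34 − 0.34) = 3.6800%
R_f = 5.46% − 0.34 × 3.6800% = 4.2088%
β_Ashcombe = Cov / Var(R_m) = 0.01027 / 0.02331 = 0.4406
E(R_Ashcombe) = R_f + β × MRP = 4.2088% + 0.4406 × 3.6800% = 5.83%

5.83%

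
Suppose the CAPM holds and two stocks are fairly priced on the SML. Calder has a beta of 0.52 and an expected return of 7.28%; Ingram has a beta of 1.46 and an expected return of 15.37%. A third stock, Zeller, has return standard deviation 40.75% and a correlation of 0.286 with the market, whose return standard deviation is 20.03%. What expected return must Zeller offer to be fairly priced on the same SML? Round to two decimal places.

7.81%

MRP = (15.37% − 7.28%) / (1.46 − 0.52) = 8.6064%
R_f = 7.28% − 0.52 × 8.6064% = 2.8047%
β_Zeller = ρ·σ_i/σ_m = 0.286 × 40.75 / 20.03 = 0.5819
E(R_Zeller) = R_f + β × MRP = 2.8047% + 0.5819 × 8.6064% = 7.81%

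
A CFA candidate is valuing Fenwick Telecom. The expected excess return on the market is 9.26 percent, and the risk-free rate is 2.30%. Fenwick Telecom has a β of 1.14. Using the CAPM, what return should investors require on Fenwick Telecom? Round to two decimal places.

E(R) = R_f + β × MRP = 2.30% + 1.14 × 9.26% = 12.86%

12.86%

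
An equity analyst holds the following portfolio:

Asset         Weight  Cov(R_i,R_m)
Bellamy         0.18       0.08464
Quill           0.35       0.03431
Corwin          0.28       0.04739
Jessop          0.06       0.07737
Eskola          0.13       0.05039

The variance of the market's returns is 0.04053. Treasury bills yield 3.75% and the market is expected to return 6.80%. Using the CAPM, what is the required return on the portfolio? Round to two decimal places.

β_Bellamy = 0.08464 / 0.04053 = 2.0883
β_Quill = 0.03431 / 0.04053 = 0.8465
β_Corwin = 0.04739 / 0.04053 = 1.1693
β_Jessop = 0.07737 / 0.04053 = 1.9090
β_Eskola = 0.05039 / 0.04053 = 1.2433
β_P = Σ w_i β_i = 0.18×2.0883 + 0.35×0.8465 + 0.28×1.1693 + 0.06×1.9090 + 0.13×1.2433 = 1.2757
MRP = 6.80% − 3.75% = 3.05%
E(R_P) = R_f + β_P × MRP = 3.75% + 1.2757 × 3.05% = 7.64%

7.64%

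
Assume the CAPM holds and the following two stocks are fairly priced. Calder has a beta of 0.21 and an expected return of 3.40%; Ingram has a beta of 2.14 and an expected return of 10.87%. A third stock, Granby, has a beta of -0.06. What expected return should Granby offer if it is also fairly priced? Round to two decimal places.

MRP (SML slope) = (10.87% − 3.40%) / (2.14 − 0.21) = 7.47% / 1.93 = 3.8705%
R_f (intercept) = 3.40% − 0.21 × 3.8705% = 2.5872%
E(R_Granby) = R_f + β × MRP = 2.5872% + -0.06 × 3.8705% = 2.35%

2.35%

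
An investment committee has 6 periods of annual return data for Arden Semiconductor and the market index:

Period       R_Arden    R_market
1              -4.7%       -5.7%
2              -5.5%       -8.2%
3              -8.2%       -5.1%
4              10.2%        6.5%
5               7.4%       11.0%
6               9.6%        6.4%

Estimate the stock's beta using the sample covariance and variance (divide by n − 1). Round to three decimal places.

0.968

Mean R_i = (-4.7 − 5.5 − 8.2 + 10.2 + 7.4 + 9.6) / 6 = 1.4667%
Mean R_m = (-5.7 − 8.2 − 5.1 + 6.5 + 11.0 + 6.4) / 6 = 0.8167%
Σ(R_i − R̄_i)(R_m − R̄_m) = 315.6633  ⇒  Cov = 315.6633 / 5 = 63.1327
Σ(R_m − R̄_m)² = 325.9483  ⇒  Var(R_m) = 325.9483 / 5 = 65.1897
β = Cov / Var(R_m) = 63.1327 / 65.1897 = 0.9684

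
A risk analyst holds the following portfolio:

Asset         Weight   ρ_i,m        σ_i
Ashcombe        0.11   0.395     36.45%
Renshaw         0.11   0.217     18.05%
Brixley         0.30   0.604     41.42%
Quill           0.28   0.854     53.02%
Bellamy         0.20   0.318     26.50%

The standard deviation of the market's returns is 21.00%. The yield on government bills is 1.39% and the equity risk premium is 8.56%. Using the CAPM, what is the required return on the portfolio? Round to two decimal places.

11.13%

β_Ashcombe = 0.395 × 36.45% / 21.00% = 0.6856
β_Renshaw = 0.217 × 18.05% / 21.00% = 0.1865
β_Brixley = 0.604 × 41.42% / 21.00% = 1.1913
β_Quill = 0.854 × 53.02% / 21.00% = 2.1561
β_Bellamy = 0.318 × 26.50% / 21.00% = 0.4013
β_P = Σ w_i β_i = 0.11×0.6856 + 0.11×0.1865 + 0.30×1.1913 + 0.28×2.1561 + 0.20×0.4013 = 1.1373
E(R_P) = R_f + β_P × MRP = 1.39% + 1.1373 × 8.56% = 11.13%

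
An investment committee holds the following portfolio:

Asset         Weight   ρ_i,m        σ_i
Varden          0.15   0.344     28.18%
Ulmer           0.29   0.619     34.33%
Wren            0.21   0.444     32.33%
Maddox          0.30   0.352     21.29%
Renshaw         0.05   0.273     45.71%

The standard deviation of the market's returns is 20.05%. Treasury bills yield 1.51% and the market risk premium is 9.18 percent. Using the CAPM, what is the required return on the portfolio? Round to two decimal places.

7.69%

β_Varden = 0.344 × 28.18% / 20.05% = 0.4835
β_Ulmer = 0.619 × 34.33% / 20.05% = 1.0599
β_Wren = 0.444 × 32.33% / 20.05% = 0.7159
β_Maddox = 0.352 × 21.29% / 20.05% = 0.3738
β_Renshaw = 0.273 × 45.71% / 20.05% = 0.6224
β_P = Σ w_i β_i = 0.15×0.4835 + 0.29×1.0599 + 0.21×0.7159 + 0.30×0.3738 + 0.05×0.6224 = 0.6735
E(R_P) = R_f + β_P × MRP = 1.51% + 0.6735 × 9.18% = 7.69%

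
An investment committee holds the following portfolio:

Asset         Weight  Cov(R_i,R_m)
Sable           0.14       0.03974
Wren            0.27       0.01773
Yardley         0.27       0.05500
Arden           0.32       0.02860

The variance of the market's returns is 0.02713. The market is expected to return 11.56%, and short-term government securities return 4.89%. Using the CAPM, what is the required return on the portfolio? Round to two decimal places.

β_Sable = 0.03974 / 0.02713 = 1.4648
β_Wren = 0.01773 / 0.02713 = 0.6535
β_Yardley = 0.05500 / 0.02713 = 2.0273
β_Arden = 0.02860 / 0.02713 = 1.0542
β_P = Σ w_i β_i = 0.14×1.4648 + 0.27×0.6535 + 0.27×2.0273 + 0.32×1.0542 = 1.2662
MRP = 11.56% − 4.89% = 6.67%
E(R_P) = R_f + β_P × MRP = 4.89% + 1.2662 × 6.67% = 13.34%

13.34%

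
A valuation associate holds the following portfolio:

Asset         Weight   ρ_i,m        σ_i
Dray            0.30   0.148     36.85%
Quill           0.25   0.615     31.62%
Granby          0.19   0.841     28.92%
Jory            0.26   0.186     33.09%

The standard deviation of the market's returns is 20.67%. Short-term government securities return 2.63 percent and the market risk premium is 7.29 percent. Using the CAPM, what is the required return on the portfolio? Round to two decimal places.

β_Dray = 0.148 × 36.85% / 20.67% = 0.2639
β_Quill = 0.615 × 31.62% / 20.67% = 0.9408
β_Granby = 0.841 × 28.92% / 20.67% = 1.1767
β_Jory = 0.186 × 33.09% / 20.67% = 0.2978
β_P = Σ w_i β_i = 0.30×0.2639 + 0.25×0.9408 + 0.19×1.1767 + 0.26×0.2978 = 0.6154
E(R_P) = R_f + β_P × MRP = 2.63% + 0.6154 × 7.29% = 7.12%

7.12%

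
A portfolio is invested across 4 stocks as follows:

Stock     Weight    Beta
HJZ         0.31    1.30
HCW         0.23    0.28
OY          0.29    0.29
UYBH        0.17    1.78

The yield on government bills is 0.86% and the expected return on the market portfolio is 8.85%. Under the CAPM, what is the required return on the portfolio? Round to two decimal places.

7.68%

β_P = Σ w_i β_i = 0.31×1.30 + 0.23×0.28 + 0.29×0.29 + 0.17×1.78 = 0.8541
MRP = 8.85% − 0.86% = 7.99%
E(R_P) = R_f + β_P × MRP = 0.86% + 0.8541 × 7.99% = 7.68%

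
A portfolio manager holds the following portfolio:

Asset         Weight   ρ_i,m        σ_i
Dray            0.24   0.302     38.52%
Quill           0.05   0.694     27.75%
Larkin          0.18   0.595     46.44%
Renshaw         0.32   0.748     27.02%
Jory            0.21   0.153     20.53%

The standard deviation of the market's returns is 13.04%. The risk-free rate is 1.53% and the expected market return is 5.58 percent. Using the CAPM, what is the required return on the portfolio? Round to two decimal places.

6.45%

β_Dray = 0.302 × 38.52% / 13.04% = 0.8921
β_Quill = 0.694 × 27.75% / 13.04% = 1.4769
β_Larkin = 0.595 × 46.44% / 13.04% = 2.1190
β_Renshaw = 0.748 × 27.02% / 13.04% = 1.5499
β_Jory = 0.153 × 20.53% / 13.04% = 0.2409
β_P = Σ w_i β_i = 0.24×0.8921 + 0.05×1.4769 + 0.18×2.1190 + 0.32×1.5499 + 0.21×0.2409 = 1.2159
MRP = 5.58% − 1.53% = 4.05%
E(R_P) = R_f + β_P × MRP = 1.53% + 1.2159 × 4.05% = 6.45%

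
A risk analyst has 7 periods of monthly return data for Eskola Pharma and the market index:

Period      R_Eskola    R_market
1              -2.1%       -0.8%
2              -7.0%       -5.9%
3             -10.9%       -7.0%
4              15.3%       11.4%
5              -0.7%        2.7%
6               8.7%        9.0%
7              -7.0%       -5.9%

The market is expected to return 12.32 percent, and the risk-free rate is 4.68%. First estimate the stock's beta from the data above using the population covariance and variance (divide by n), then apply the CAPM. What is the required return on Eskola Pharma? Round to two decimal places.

Mean R_i = (-2.1 − 7.0 − 10.9 + 15.3 − 0.7 + 8.7 − 7.0) / 7 = -0.5286%
Mean R_m = (-0.8 − 5.9 − 7.0 + 11.4 + 2.7 + 9.0 − 5.9) / 7 = 0.5000%
Σ(R_i − R̄_i)(R_m − R̄_m) = 413.2600  ⇒  Cov = 413.2600 / 7 = 59.0371
Σ(R_m − R̄_m)² = 335.7600  ⇒  Var(R_m) = 335.7600 / 7 = 47.9657
β = Cov / Var(R_m) = 59.0371 / 47.9657 = 1.2308
MRP = 12.32% − 4.68% = 7.64%
E(R) = R_f + β × MRP = 4.68% + 1.2308 × 7.64% = 14.08%

14.08%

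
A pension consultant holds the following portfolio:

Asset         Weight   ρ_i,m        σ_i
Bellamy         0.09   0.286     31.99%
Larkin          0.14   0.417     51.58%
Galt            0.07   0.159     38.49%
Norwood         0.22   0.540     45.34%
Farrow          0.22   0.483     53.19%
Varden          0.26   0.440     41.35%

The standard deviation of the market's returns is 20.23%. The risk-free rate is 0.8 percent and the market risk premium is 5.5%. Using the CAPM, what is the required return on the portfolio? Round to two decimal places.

β_Bellamy = 0.286 × 31.99% / 20.23% = 0.4523
β_Larkin = 0.417 × 51.58% / 20.23% = 1.0632
β_Galt = 0.159 × 38.49% / 20.23% = 0.3025
β_Norwood = 0.540 × 45.34% / 20.23% = 1.2103
β_Farrow = 0.483 × 53.19% / 20.23% = 1.2699
β_Varden = 0.440 × 41.35% / 20.23% = 0.8994
β_P = Σ w_i β_i = 0.09×0.4523 + 0.14×1.0632 + 0.07×0.3025 + 0.22×1.2103 + 0.22×1.2699 + 0.26×0.8994 = 0.9902
E(R_P) = R_f + β_P × MRP = 0.8% + 0.9902 × 5.5% = 6.25%

6.25%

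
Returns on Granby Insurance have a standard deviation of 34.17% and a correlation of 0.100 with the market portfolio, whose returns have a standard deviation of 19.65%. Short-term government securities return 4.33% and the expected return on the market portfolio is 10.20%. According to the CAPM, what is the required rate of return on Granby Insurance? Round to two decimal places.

5.35%

β = ρ × σ_i / σ_m = 0.100 × 34.17% / 19.65% = 0.1739
MRP = 10.20% − 4.33% = 5.87%
E(R) = 4.33% + 0.1739 × 5.87% = 5.35%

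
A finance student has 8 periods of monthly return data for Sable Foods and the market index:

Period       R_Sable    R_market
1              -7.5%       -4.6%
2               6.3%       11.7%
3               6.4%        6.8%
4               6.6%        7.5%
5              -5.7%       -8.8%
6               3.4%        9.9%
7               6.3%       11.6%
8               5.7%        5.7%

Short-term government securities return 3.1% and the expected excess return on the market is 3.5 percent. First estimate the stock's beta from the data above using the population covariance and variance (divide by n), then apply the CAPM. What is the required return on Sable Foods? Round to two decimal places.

Mean R_i = (-7.5 + 6.3 + 6.4 + 6.6 − 5.7 + 3.4 + 6.3 + 5.7) / 8 = 2.6875%
Mean R_m = (-4.6 + 11.7 + 6.8 + 7.5 − 8.8 + 9.9 + 11.6 + 5.7) / 8 = 4.9750%
Σ(R_i − R̄_i)(R_m − R̄_m) = 283.6575  ⇒  Cov = 283.6575 / 8 = 35.4572
Σ(R_m − R̄_m)² = 405.0350  ⇒  Var(R_m) = 405.0350 / 8 = 50.6294
β = Cov / Var(R_m) = 35.4572 / 50.6294 = 0.7003
E(R) = R_f + β × MRP = 3.1% + 0.7003 × 3.5% = 5.55%

5.55%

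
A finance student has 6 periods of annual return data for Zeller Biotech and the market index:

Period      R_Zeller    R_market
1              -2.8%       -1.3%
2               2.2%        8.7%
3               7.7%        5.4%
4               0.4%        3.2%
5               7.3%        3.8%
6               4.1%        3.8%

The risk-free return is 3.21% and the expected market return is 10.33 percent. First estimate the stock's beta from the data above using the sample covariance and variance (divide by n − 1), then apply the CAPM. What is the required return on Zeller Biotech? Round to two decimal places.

7.88%

Mean R_i = (-2.8 + 2.2 + 7.7 + 0.4 + 7.3 + 4.1) / 6 = 3.1500%
Mean R_m = (-1.3 + 8.7 + 5.4 + 3.2 + 3.8 + 3.8) / 6 = 3.9333%
Σ(R_i − R̄_i)(R_m − R̄_m) = 34.6200  ⇒  Cov = 34.6200 / 5 = 6.9240
Σ(R_m − R̄_m)² = 52.8333  ⇒  Var(R_m) = 52.8333 / 5 = 10.5667
β = Cov / Var(R_m) = 6.9240 / 10.5667 = 0.6553
MRP = 10.33% − 3.21% = 7.12%
E(R) = R_f + β × MRP = 3.21% + 0.6553 × 7.12% = 7.88%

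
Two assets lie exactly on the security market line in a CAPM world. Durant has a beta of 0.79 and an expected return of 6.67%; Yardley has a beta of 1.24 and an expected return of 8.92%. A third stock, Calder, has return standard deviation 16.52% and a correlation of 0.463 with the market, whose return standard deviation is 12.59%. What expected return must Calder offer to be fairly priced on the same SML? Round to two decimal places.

5.76%

MRP = (8.92% − 6.67%) / (1.24 − 0.79) = 5.0000%
R_f = 6.67% − 0.79 × 5.0000% = 2.7200%
β_Calder = ρ·σ_i/σ_m = 0.463 × 16.52 / 12.59 = 0.6075
E(R_Calder) = R_f + β × MRP = 2.7200% + 0.6075 × 5.0000% = 5.76%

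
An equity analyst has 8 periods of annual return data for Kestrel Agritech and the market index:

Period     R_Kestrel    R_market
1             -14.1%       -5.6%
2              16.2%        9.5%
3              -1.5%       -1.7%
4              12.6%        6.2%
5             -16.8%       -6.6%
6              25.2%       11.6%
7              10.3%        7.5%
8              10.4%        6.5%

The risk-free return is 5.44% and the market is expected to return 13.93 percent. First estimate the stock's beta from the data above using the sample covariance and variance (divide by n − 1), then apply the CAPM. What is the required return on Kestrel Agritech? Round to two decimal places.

23.04%

Mean R_i = (-14.1 + 16.2 − 1.5 + 12.6 − 16.8 + 25.2 + 10.3 + 10.4) / 8 = 5.2875%
Mean R_m = (-5.6 + 9.5 − 1.7 + 6.2 − 6.6 + 11.6 + 7.5 + 6.5) / 8 = 3.4250%
Σ(R_i − R̄_i)(R_m − R̄_m) = 716.7025  ⇒  Cov = 716.7025 / 7 = 102.3861
Σ(R_m − R̄_m)² = 345.7150  ⇒  Var(R_m) = 345.7150 / 7 = 49.3879
β = Cov / Var(R_m) = 102.3861 / 49.3879 = 2.0731
MRP = 13.93% − 5.44% = 8.49%
E(R) = R_f + β × MRP = 5.44% + 2.0731 × 8.49% = 23.04%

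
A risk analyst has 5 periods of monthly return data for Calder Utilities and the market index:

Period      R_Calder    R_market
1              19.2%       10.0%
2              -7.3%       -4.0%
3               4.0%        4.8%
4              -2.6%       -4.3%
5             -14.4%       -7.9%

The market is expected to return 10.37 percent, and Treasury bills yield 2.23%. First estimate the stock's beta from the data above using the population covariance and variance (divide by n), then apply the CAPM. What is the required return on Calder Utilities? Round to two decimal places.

Mean R_i = (19.2 − 7.3 + 4.0 − 2.6 − 14.4) / 5 = -0.2200%
Mean R_m = (10.0 − 4.0 + 4.8 − 4.3 − 7.9) / 5 = -0.2800%
Σ(R_i − R̄_i)(R_m − R̄_m) = 365.0320  ⇒  Cov = 365.0320 / 5 = 73.0064
Σ(R_m − R̄_m)² = 219.5480  ⇒  Var(R_m) = 219.5480 / 5 = 43.9096
β = Cov / Var(R_m) = 73.0064 / 43.9096 = 1.6627
MRP = 10.37% − 2.23% = 8.14%
E(R) = R_f + β × MRP = 2.23% + 1.6627 × 8.14% = 15.76%

15.76%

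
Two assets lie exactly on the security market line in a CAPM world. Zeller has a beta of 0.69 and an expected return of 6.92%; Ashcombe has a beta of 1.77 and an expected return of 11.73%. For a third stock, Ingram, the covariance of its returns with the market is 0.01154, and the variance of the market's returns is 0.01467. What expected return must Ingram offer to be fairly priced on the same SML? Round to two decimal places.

MRP = (11.73% − 6.92%) / (1.77 − 0.69) = 4.4537%
R_f = 6.92% − 0.69 × 4.4537% = 3.8469%
β_Ingram = Cov / Var(R_m) = 0.01154 / 0.01467 = 0.7866
E(R_Ingram) = R_f + β × MRP = 3.8469% + 0.7866 × 4.4537% = 7.35%

7.35%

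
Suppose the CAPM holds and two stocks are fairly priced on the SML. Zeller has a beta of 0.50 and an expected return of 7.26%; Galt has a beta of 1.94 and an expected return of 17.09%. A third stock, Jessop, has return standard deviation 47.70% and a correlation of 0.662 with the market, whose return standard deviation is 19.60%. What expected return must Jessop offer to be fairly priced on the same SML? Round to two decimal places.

MRP = (17.09% − 7.26%) / (1.94 − 0.50) = 6.8264%
R_f = 7.26% − 0.50 × 6.8264% = 3.8468%
β_Jessop = ρ·σ_i/σ_m = 0.662 × 47.70 / 19.60 = 1.6111
E(R_Jessop) = R_f + β × MRP = 3.8468% + 1.6111 × 6.8264% = 14.84%

14.84%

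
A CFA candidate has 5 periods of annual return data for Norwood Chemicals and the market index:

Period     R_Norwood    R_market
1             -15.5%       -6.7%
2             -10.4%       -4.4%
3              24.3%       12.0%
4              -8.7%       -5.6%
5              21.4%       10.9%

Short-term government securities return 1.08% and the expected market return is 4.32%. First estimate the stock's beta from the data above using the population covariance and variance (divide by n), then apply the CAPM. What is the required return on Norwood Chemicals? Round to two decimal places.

Mean R_i = (-15.5 − 10.4 + 24.3 − 8.7 + 21.4) / 5 = 2.2200%
Mean R_m = (-6.7 − 4.4 + 12.0 − 5.6 + 10.9) / 5 = 1.2400%
Σ(R_i − R̄_i)(R_m − R̄_m) = 709.4260  ⇒  Cov = 709.4260 / 5 = 141.8852
Σ(R_m − R̄_m)² = 350.7320  ⇒  Var(R_m) = 350.7320 / 5 = 70.1464
β = Cov / Var(R_m) = 141.8852 / 70.1464 = 2.0227
MRP = 4.32% − 1.08% = 3.24%
E(R) = R_f + β × MRP = 1.08% + 2.0227 × 3.24% = 7.63%

7.63%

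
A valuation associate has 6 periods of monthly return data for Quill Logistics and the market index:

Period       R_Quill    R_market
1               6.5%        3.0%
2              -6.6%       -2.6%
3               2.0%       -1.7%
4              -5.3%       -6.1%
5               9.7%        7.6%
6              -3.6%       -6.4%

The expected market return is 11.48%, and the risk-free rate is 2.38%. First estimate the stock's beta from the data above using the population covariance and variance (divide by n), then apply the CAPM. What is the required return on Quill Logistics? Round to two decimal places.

12.52%

Mean R_i = (6.5 − 6.6 + 2.0 − 5.3 + 9.7 − 3.6) / 6 = 0.4500%
Mean R_m = (3.0 − 2.6 − 1.7 − 6.1 + 7.6 − 6.4) / 6 = -1.0333%
Σ(R_i − R̄_i)(R_m − R̄_m) = 165.1400  ⇒  Cov = 165.1400 / 6 = 27.5233
Σ(R_m − R̄_m)² = 148.1733  ⇒  Var(R_m) = 148.1733 / 6 = 24.6956
β = Cov / Var(R_m) = 27.5233 / 24.6956 = 1.1145
MRP = 11.48% − 2.38% = 9.10%
E(R) = R_f + β × MRP = 2.38% + 1.1145 × 9.10% = 12.52%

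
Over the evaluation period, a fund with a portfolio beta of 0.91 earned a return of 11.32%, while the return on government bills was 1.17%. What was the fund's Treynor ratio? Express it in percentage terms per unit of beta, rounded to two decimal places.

Treynor = (R_P − R_f) / β_P = (11.32% − 1.17%) / 0.9100 = 10.15% / 0.9100 = 11.15%

11.15%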